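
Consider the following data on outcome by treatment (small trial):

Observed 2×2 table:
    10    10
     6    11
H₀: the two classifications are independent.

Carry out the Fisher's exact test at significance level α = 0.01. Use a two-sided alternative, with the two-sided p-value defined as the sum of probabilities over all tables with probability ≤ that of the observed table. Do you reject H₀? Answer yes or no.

Margins: r₁=20, r₂=17, c₁=16, c₂=21, n=37
p_obs = C(20,10)·C(17,6)/C(37,16); sum pmf over tables with pmf ≤ p_obs
p-value (two-sided) = 0.50847
At α=0.01: p ≥ α → fail to reject H₀

reject H₀: no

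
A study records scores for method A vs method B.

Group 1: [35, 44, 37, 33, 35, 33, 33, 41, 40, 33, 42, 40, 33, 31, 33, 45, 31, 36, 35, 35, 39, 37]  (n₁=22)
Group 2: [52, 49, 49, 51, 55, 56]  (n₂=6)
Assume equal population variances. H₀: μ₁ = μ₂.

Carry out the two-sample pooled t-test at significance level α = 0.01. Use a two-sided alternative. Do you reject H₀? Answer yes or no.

x̄₁=36.409, s₁=4.102, n₁=22
x̄₂=52.000, s₂=2.966, n₂=6
s_p² = [21·4.102² + 5·2.966²]/26 = 15.2815
SE = √(s_p²·(1/22+1/6)) = 1.8004
t = (36.409−52.000)/1.8004 = -8.6596
df = 26
p-value (two-sided) = 0.00000
At α=0.01: p < α → reject H₀

reject H₀: yes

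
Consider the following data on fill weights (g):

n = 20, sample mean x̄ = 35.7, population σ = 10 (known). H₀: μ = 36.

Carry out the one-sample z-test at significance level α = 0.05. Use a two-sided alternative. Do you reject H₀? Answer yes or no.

reject H₀: no

SE = σ/√n = 10/√20 = 2.2361
z = (x̄−μ₀)/SE = (35.7−36)/2.2361 = -0.1342
p-value (two-sided) = 0.89327
At α=0.05: p ≥ α → fail to reject H₀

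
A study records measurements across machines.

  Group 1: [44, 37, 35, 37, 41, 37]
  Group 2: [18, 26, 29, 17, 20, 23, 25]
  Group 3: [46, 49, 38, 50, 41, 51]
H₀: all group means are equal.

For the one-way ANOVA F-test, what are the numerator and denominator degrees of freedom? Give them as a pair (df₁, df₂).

k = 3 groups, N = 19 total
df = (k−1, N−k) = (3−1, 19−3) = (2, 16)

degrees of freedom = [2, 16]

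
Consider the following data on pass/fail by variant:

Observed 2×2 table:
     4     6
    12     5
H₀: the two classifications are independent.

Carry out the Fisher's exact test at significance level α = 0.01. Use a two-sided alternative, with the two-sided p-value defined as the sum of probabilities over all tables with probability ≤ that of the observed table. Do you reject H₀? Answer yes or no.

reject H₀: no

Margins: r₁=10, r₂=17, c₁=16, c₂=11, n=27
p_obs = C(10,4)·C(17,12)/C(27,16); sum pmf over tables with pmf ≤ p_obs
p-value (two-sided) = 0.22380
At α=0.01: p ≥ α → fail to reject H₀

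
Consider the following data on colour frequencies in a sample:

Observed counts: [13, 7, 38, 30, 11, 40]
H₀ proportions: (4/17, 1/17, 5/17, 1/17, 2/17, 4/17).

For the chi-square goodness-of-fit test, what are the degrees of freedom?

df = k − 1 = 6 − 1 = 5

degrees of freedom = 5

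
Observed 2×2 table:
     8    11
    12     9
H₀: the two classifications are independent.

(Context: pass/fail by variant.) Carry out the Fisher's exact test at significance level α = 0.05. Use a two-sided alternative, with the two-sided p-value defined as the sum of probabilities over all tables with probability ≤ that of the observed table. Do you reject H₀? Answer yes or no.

Margins: r₁=19, r₂=21, c₁=20, c₂=20, n=40
p_obs = C(19,8)·C(21,12)/C(40,20); sum pmf over tables with pmf ≤ p_obs
p-value (two-sided) = 0.52725
At α=0.05: p ≥ α → fail to reject H₀

reject H₀: no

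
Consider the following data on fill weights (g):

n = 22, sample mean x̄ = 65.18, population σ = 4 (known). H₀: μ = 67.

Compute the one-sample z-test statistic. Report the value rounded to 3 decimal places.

test statistic = -2.134

SE = σ/√n = 4/√22 = 0.8528
z = (x̄−μ₀)/SE = (65.18−67)/0.8528 = -2.1341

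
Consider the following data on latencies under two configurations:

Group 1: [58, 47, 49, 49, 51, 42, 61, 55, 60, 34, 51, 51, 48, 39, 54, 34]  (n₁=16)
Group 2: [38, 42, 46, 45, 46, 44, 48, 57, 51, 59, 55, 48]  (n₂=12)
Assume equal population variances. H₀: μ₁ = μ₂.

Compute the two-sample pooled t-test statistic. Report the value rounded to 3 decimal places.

x̄₁=48.938, s₁=8.258, n₁=16
x̄₂=48.250, s₂=6.240, n₂=12
s_p² = [15·8.258² + 11·6.240²]/26 = 55.8149
SE = √(s_p²·(1/16+1/12)) = 2.8530
t = (48.938−48.250)/2.8530 = 0.2410
df = 26

test statistic = 0.241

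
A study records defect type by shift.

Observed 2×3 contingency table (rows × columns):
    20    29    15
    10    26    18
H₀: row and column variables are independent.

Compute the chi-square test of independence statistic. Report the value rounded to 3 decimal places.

Row totals [64, 54], col totals [30, 55, 33], n=118
χ² = (20−16.27)²/16.27 + (29−29.83)²/29.83 + (15−17.90)²/17.90 + (10−13.73)²/13.73 + (26−25.17)²/25.17 + (18−15.10)²/15.10 = 2.9434
df = 2

test statistic = 2.943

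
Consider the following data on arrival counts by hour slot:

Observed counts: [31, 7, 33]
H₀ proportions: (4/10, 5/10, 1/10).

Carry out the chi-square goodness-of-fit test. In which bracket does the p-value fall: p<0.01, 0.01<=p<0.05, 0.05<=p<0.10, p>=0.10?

n = 71; E_i = n·p_i = [28.40, 35.50, 7.10]
χ² = (31−28.40)²/28.40 + (7−35.50)²/35.50 + (33−7.10)²/7.10 = 117.5986
df = 2
p-value (upper-tail) = 0.00000
→ bracket: p<0.01

p-value bracket: p<0.01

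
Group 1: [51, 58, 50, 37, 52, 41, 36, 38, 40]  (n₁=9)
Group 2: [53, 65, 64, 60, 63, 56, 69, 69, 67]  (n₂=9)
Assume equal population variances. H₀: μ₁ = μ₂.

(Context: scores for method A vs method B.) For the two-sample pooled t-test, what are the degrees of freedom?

df = n₁ + n₂ − 2 = 9 + 9 − 2 = 16

degrees of freedom = 16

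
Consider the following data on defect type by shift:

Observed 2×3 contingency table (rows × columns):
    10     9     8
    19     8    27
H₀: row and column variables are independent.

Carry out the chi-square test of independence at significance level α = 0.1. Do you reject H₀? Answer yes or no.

Row totals [27, 54], col totals [29, 17, 35], n=81
χ² = (10−9.67)²/9.67 + (9−5.67)²/5.67 + (8−11.67)²/11.67 + (19−19.33)²/19.33 + (8−11.33)²/11.33 + (27−23.33)²/23.33 = 4.6870
df = 2
p-value (upper-tail) = 0.09599
At α=0.1: p < α → reject H₀

reject H₀: yes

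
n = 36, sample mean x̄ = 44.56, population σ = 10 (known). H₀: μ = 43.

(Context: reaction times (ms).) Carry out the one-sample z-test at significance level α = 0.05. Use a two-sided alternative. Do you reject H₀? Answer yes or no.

reject H₀: no

SE = σ/√n = 10/√36 = 1.6667
z = (x̄−μ₀)/SE = (44.56−43)/1.6667 = 0.9360
p-value (two-sided) = 0.34927
At α=0.05: p ≥ α → fail to reject H₀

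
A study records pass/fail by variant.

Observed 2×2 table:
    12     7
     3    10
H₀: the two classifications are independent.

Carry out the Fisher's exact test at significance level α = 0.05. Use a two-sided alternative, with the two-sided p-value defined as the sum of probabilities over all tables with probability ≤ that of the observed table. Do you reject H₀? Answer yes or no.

Margins: r₁=19, r₂=13, c₁=15, c₂=17, n=32
p_obs = C(19,12)·C(13,3)/C(32,15); sum pmf over tables with pmf ≤ p_obs
p-value (two-sided) = 0.03592
At α=0.05: p < α → reject H₀

reject H₀: yes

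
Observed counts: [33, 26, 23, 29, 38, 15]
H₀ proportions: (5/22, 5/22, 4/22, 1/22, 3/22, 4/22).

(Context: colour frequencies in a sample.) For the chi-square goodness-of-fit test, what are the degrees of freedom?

df = k − 1 = 6 − 1 = 5

degrees of freedom = 5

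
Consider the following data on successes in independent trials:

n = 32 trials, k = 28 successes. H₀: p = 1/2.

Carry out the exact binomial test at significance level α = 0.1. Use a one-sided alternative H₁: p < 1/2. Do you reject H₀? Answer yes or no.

Exact binomial: n=32, k=28, p₀=1/2=0.5000
P(X≤28) from Σ C(n,i)·p₀^i·(1−p₀)^(n−i)
p-value (one-sided, H₁ less) = 1.00000
At α=0.1: p ≥ α → fail to reject H₀

reject H₀: no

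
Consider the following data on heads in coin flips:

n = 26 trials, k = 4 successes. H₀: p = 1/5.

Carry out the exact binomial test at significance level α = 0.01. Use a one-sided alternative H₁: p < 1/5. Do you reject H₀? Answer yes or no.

reject H₀: no

Exact binomial: n=26, k=4, p₀=1/5=0.2000
P(X≤4) from Σ C(n,i)·p₀^i·(1−p₀)^(n−i)
p-value (one-sided, H₁ less) = 0.38334
At α=0.01: p ≥ α → fail to reject H₀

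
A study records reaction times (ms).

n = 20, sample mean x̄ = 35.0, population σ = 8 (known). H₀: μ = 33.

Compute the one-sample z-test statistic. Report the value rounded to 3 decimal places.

test statistic = 1.118

SE = σ/√n = 8/√20 = 1.7889
z = (x̄−μ₀)/SE = (35.0−33)/1.7889 = 1.1180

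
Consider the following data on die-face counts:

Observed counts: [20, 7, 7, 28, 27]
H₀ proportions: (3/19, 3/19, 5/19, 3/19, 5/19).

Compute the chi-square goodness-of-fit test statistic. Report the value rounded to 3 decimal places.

test statistic = 31.960

n = 89; E_i = n·p_i = [14.05, 14.05, 23.42, 14.05, 23.42]
χ² = (20−14.05)²/14.05 + (7−14.05)²/14.05 + (7−23.42)²/23.42 + (28−14.05)²/14.05 + (27−23.42)²/23.42 = 31.9596
df = 4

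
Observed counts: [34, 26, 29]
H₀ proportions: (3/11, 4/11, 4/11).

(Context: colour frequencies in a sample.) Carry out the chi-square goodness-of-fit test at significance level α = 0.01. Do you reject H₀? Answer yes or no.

reject H₀: no

n = 89; E_i = n·p_i = [24.27, 32.36, 32.36]
χ² = (34−24.27)²/24.27 + (26−32.36)²/32.36 + (29−32.36)²/32.36 = 5.4991
df = 2
p-value (upper-tail) = 0.06396
At α=0.01: p ≥ α → fail to reject H₀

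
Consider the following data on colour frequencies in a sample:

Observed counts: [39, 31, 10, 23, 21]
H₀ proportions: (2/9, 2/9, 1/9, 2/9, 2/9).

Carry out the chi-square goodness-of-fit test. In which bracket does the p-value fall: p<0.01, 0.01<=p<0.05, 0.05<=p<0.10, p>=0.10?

n = 124; E_i = n·p_i = [27.56, 27.56, 13.78, 27.56, 27.56]
χ² = (39−27.56)²/27.56 + (31−27.56)²/27.56 + (10−13.78)²/13.78 + (23−27.56)²/27.56 + (21−27.56)²/27.56 = 8.5323
df = 4
p-value (upper-tail) = 0.07392
→ bracket: 0.05<=p<0.10

p-value bracket: 0.05<=p<0.10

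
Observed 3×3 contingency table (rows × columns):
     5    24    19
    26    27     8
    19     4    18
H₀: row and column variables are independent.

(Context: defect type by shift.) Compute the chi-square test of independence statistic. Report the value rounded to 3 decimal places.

Row totals [48, 61, 41], col totals [50, 55, 45], n=150
χ² = (5−16.00)²/16.00 + (24−17.60)²/17.60 + (19−14.40)²/14.40 + (26−20.33)²/20.33 + (27−22.37)²/22.37 + (8−18.30)²/18.30 + (19−13.67)²/13.67 + (4−15.03)²/15.03 + (18−12.30)²/12.30 = 32.5159
df = 4

test statistic = 32.516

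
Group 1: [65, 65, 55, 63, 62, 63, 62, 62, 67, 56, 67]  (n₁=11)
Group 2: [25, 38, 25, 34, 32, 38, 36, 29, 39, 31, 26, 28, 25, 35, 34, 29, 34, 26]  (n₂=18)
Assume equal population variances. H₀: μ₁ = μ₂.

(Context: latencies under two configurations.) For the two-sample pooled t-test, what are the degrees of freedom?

degrees of freedom = 27

df = n₁ + n₂ − 2 = 11 + 18 − 2 = 27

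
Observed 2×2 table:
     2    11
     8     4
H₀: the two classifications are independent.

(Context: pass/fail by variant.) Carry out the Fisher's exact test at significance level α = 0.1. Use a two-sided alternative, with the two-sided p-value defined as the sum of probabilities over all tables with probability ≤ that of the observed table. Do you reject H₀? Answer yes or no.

reject H₀: yes

Margins: r₁=13, r₂=12, c₁=10, c₂=15, n=25
p_obs = C(13,2)·C(12,8)/C(25,10); sum pmf over tables with pmf ≤ p_obs
p-value (two-sided) = 0.01542
At α=0.1: p < α → reject H₀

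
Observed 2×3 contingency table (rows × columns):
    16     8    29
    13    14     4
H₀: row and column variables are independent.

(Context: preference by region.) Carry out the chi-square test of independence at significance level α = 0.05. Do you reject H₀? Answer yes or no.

reject H₀: yes

Row totals [53, 31], col totals [29, 22, 33], n=84
χ² = (16−18.30)²/18.30 + (8−13.88)²/13.88 + (29−20.82)²/20.82 + (13−10.70)²/10.70 + (14−8.12)²/8.12 + (4−12.18)²/12.18 = 16.2380
df = 2
p-value (upper-tail) = 0.00030
At α=0.05: p < α → reject H₀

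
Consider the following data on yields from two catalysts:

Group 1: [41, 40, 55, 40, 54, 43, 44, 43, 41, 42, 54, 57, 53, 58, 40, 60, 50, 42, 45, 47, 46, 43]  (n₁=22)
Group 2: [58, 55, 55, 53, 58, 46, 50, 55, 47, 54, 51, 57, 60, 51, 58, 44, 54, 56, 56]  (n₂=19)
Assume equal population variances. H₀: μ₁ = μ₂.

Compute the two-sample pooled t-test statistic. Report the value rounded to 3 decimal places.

x̄₁=47.182, s₁=6.645, n₁=22
x̄₂=53.579, s₂=4.401, n₂=19
s_p² = [21·6.645² + 18·4.401²]/39 = 32.7155
SE = √(s_p²·(1/22+1/19)) = 1.7914
t = (47.182−53.579)/1.7914 = -3.5711
df = 39

test statistic = -3.571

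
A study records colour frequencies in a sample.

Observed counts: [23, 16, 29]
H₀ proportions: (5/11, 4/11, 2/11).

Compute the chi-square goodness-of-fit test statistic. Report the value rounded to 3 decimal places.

n = 68; E_i = n·p_i = [30.91, 24.73, 12.36]
χ² = (23−30.91)²/30.91 + (16−24.73)²/24.73 + (29−12.36)²/12.36 = 27.4897
df = 2

test statistic = 27.490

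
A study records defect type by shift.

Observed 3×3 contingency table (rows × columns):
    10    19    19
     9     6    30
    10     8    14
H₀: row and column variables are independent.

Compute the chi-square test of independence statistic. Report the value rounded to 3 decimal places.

test statistic = 11.060

Row totals [48, 45, 32], col totals [29, 33, 63], n=125
χ² = (10−11.14)²/11.14 + (19−12.67)²/12.67 + (19−24.19)²/24.19 + (9−10.44)²/10.44 + (6−11.88)²/11.88 + (30−22.68)²/22.68 + (10−7.42)²/7.42 + (8−8.45)²/8.45 + (14−16.13)²/16.13 = 11.0600
df = 4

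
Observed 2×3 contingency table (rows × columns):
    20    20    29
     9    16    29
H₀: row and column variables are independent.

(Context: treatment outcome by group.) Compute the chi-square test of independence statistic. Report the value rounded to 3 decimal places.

Row totals [69, 54], col totals [29, 36, 58], n=123
χ² = (20−16.27)²/16.27 + (20−20.20)²/20.20 + (29−32.54)²/32.54 + (9−12.73)²/12.73 + (16−15.80)²/15.80 + (29−25.46)²/25.46 = 2.8297
df = 2

test statistic = 2.830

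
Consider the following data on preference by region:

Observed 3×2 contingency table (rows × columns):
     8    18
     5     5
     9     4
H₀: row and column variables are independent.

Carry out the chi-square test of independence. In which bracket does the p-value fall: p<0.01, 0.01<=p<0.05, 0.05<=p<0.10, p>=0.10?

p-value bracket: 0.05<=p<0.10

Row totals [26, 10, 13], col totals [22, 27], n=49
χ² = (8−11.67)²/11.67 + (18−14.33)²/14.33 + (5−4.49)²/4.49 + (5−5.51)²/5.51 + (9−5.84)²/5.84 + (4−7.16)²/7.16 = 5.3144
df = 2
p-value (upper-tail) = 0.07015
→ bracket: 0.05<=p<0.10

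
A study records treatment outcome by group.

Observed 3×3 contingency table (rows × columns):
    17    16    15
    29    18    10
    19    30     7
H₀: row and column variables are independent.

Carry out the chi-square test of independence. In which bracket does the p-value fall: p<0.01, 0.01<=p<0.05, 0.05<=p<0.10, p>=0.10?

Row totals [48, 57, 56], col totals [65, 64, 32], n=161
χ² = (17−19.38)²/19.38 + (16−19.08)²/19.08 + (15−9.54)²/9.54 + (29−23.01)²/23.01 + (18−22.66)²/22.66 + (10−11.33)²/11.33 + (19−22.61)²/22.61 + (30−22.26)²/22.26 + (7−11.13)²/11.13 = 11.3847
df = 4
p-value (upper-tail) = 0.02256
→ bracket: 0.01<=p<0.05

p-value bracket: 0.01<=p<0.05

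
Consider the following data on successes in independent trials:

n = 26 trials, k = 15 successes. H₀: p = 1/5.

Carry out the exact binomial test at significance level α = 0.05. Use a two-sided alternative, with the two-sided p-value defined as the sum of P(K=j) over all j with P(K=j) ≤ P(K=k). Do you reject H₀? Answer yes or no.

reject H₀: yes

Exact binomial: n=26, k=15, p₀=1/5=0.2000
P(X=j) = C(n,j)·p₀^j·(1−p₀)^(n−j); p = Σ P(X=j) over j with P(X=j) ≤ P(X=15)
p-value (two-sided) = 0.00003
At α=0.05: p < α → reject H₀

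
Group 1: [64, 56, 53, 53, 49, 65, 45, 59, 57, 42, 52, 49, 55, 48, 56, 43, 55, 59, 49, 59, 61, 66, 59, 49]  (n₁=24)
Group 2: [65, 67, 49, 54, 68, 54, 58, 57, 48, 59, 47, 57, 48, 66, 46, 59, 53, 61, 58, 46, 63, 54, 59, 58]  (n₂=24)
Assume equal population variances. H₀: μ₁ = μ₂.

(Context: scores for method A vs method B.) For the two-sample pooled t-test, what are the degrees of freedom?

degrees of freedom = 46

df = n₁ + n₂ − 2 = 24 + 24 − 2 = 46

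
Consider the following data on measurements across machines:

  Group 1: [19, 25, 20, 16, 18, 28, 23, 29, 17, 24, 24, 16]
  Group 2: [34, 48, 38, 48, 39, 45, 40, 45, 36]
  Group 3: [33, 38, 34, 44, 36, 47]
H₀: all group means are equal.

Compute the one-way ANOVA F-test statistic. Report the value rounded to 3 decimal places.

Group means [21.58, 41.44, 38.67], grand mean 32.000
SSB = Σnᵢ(x̄ᵢ−x̄)² = 2371.528; SSW = ΣΣ(x−x̄ᵢ)² = 602.472
MSB = 2371.528/2 = 1185.7639; MSW = 602.472/24 = 25.1030
F = MSB/MSW = 47.2359
df = (2, 24)

test statistic = 47.236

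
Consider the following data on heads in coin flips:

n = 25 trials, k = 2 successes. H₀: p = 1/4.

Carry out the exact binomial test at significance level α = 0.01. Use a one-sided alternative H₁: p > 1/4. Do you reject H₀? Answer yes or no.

Exact binomial: n=25, k=2, p₀=1/4=0.2500
P(X≥2) from Σ C(n,i)·p₀^i·(1−p₀)^(n−i)
p-value (one-sided, H₁ greater) = 0.99298
At α=0.01: p ≥ α → fail to reject H₀

reject H₀: no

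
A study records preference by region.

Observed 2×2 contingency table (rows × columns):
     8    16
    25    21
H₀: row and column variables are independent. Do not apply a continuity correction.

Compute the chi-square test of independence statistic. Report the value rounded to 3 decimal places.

test statistic = 2.795

Row totals [24, 46], col totals [33, 37], n=70
χ² = (8−11.31)²/11.31 + (16−12.69)²/12.69 + (25−21.69)²/21.69 + (21−24.31)²/24.31 = 2.7950
df = 1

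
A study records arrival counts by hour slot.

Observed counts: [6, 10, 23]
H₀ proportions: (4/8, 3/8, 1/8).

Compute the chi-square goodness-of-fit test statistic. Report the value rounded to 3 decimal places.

n = 39; E_i = n·p_i = [19.50, 14.62, 4.88]
χ² = (6−19.50)²/19.50 + (10−14.62)²/14.62 + (23−4.88)²/4.88 = 78.1966
df = 2

test statistic = 78.197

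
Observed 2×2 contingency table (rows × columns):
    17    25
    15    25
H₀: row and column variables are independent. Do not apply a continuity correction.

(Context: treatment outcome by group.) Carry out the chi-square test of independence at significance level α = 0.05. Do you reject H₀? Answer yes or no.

reject H₀: no

Row totals [42, 40], col totals [32, 50], n=82
χ² = (17−16.39)²/16.39 + (25−25.61)²/25.61 + (15−15.61)²/15.61 + (25−24.39)²/24.39 = 0.0763
df = 1
p-value (upper-tail) = 0.78242
At α=0.05: p ≥ α → fail to reject H₀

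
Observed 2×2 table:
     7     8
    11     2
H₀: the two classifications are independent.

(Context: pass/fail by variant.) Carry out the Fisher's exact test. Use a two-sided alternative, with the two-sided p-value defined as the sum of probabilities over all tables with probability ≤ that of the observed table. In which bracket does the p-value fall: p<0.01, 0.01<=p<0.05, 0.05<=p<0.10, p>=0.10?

Margins: r₁=15, r₂=13, c₁=18, c₂=10, n=28
p_obs = C(15,7)·C(13,11)/C(28,18); sum pmf over tables with pmf ≤ p_obs
p-value (two-sided) = 0.05457
→ bracket: 0.05<=p<0.10

p-value bracket: 0.05<=p<0.10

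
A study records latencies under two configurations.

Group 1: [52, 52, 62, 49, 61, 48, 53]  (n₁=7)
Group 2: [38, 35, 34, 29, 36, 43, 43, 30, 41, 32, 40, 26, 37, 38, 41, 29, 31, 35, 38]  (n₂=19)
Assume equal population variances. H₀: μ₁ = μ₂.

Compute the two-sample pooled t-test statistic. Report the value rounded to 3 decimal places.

x̄₁=53.857, s₁=5.521, n₁=7
x̄₂=35.579, s₂=5.026, n₂=19
s_p² = [6·5.521² + 18·5.026²]/24 = 26.5620
SE = √(s_p²·(1/7+1/19)) = 2.2787
t = (53.857−35.579)/2.2787 = 8.0212
df = 24

test statistic = 8.021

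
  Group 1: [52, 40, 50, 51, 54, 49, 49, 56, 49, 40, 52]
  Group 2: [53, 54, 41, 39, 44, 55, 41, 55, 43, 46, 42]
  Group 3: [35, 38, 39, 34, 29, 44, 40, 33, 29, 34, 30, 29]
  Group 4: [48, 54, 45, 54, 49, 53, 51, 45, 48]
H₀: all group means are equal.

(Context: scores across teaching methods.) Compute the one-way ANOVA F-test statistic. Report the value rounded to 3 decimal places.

test statistic = 22.107

Group means [49.27, 46.64, 34.50, 49.67], grand mean 44.558
SSB = Σnᵢ(x̄ᵢ−x̄)² = 1740.877; SSW = ΣΣ(x−x̄ᵢ)² = 1023.727
MSB = 1740.877/3 = 580.2925; MSW = 1023.727/39 = 26.2494
F = MSB/MSW = 22.1069
df = (3, 39)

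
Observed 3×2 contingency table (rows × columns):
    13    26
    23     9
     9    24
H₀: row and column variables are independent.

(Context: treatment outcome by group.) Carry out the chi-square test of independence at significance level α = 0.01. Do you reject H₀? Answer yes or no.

Row totals [39, 32, 33], col totals [45, 59], n=104
χ² = (13−16.88)²/16.88 + (26−22.12)²/22.12 + (23−13.85)²/13.85 + (9−18.15)²/18.15 + (9−14.28)²/14.28 + (24−18.72)²/18.72 = 15.6760
df = 2
p-value (upper-tail) = 0.00039
At α=0.01: p < α → reject H₀

reject H₀: yes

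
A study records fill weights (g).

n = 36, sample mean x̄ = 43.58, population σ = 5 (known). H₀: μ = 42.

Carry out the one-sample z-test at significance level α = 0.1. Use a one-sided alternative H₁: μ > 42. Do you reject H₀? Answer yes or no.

SE = σ/√n = 5/√36 = 0.8333
z = (x̄−μ₀)/SE = (43.58−42)/0.8333 = 1.8960
p-value (one-sided, H₁ greater) = 0.02898
At α=0.1: p < α → reject H₀

reject H₀: yes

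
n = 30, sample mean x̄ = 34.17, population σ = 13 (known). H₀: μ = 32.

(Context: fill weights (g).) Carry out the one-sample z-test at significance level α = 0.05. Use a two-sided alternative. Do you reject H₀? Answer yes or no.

SE = σ/√n = 13/√30 = 2.3735
z = (x̄−μ₀)/SE = (34.17−32)/2.3735 = 0.9143
p-value (two-sided) = 0.36057
At α=0.05: p ≥ α → fail to reject H₀

reject H₀: no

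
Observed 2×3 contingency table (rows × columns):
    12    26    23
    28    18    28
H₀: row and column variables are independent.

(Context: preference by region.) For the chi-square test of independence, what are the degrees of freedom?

df = (r−1)(c−1) = (2−1)·(3−1) = 2

degrees of freedom = 2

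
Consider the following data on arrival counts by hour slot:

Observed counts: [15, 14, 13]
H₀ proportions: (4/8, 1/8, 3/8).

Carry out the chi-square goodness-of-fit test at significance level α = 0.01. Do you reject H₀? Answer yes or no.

reject H₀: yes

n = 42; E_i = n·p_i = [21.00, 5.25, 15.75]
χ² = (15−21.00)²/21.00 + (14−5.25)²/5.25 + (13−15.75)²/15.75 = 16.7778
df = 2
p-value (upper-tail) = 0.00023
At α=0.01: p < α → reject H₀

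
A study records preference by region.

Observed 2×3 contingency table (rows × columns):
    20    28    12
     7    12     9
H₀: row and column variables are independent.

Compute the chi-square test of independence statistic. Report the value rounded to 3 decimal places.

test statistic = 1.673

Row totals [60, 28], col totals [27, 40, 21], n=88
χ² = (20−18.41)²/18.41 + (28−27.27)²/27.27 + (12−14.32)²/14.32 + (7−8.59)²/8.59 + (12−12.73)²/12.73 + (9−6.68)²/6.68 = 1.6726
df = 2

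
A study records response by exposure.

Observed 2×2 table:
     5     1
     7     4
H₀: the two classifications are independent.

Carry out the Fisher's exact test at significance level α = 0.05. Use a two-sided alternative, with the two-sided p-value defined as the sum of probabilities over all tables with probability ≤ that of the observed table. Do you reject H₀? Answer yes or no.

reject H₀: no

Margins: r₁=6, r₂=11, c₁=12, c₂=5, n=17
p_obs = C(6,5)·C(11,7)/C(17,12); sum pmf over tables with pmf ≤ p_obs
p-value (two-sided) = 0.60003
At α=0.05: p ≥ α → fail to reject H₀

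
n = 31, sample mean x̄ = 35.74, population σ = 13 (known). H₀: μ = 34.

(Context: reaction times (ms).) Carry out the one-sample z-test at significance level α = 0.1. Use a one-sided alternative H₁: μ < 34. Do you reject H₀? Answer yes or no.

reject H₀: no

SE = σ/√n = 13/√31 = 2.3349
z = (x̄−μ₀)/SE = (35.74−34)/2.3349 = 0.7452
p-value (one-sided, H₁ less) = 0.77193
At α=0.1: p ≥ α → fail to reject H₀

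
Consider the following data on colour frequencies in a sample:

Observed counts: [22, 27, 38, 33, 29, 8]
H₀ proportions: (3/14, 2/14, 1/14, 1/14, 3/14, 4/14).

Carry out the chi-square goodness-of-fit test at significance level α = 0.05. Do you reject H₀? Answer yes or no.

reject H₀: yes

n = 157; E_i = n·p_i = [33.64, 22.43, 11.21, 11.21, 33.64, 44.86]
χ² = (22−33.64)²/33.64 + (27−22.43)²/22.43 + (38−11.21)²/11.21 + (33−11.21)²/11.21 + (29−33.64)²/33.64 + (8−44.86)²/44.86 = 142.1868
df = 5
p-value (upper-tail) = 0.00000
At α=0.05: p < α → reject H₀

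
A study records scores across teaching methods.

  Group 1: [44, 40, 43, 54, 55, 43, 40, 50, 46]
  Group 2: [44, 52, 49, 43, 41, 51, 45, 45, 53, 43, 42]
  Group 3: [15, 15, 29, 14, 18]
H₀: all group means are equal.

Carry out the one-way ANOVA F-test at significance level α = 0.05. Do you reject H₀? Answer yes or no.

Group means [46.11, 46.18, 18.20], grand mean 40.560
SSB = Σnᵢ(x̄ᵢ−x̄)² = 3124.835; SSW = ΣΣ(x−x̄ᵢ)² = 593.325
MSB = 3124.835/2 = 1562.4174; MSW = 593.325/22 = 26.9693
F = MSB/MSW = 57.9331
df = (2, 22)
p-value (upper-tail) = 0.00000
At α=0.05: p < α → reject H₀

reject H₀: yes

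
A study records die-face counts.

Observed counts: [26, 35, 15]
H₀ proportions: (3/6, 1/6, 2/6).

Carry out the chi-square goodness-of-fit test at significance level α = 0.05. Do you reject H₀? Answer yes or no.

n = 76; E_i = n·p_i = [38.00, 12.67, 25.33]
χ² = (26−38.00)²/38.00 + (35−12.67)²/12.67 + (15−25.33)²/25.33 = 47.3816
df = 2
p-value (upper-tail) = 0.00000
At α=0.05: p < α → reject H₀

reject H₀: yes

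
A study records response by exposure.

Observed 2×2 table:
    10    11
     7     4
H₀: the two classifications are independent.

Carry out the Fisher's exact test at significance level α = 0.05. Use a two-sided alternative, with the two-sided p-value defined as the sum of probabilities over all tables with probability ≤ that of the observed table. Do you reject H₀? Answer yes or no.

Margins: r₁=21, r₂=11, c₁=17, c₂=15, n=32
p_obs = C(21,10)·C(11,7)/C(32,17); sum pmf over tables with pmf ≤ p_obs
p-value (two-sided) = 0.47191
At α=0.05: p ≥ α → fail to reject H₀

reject H₀: no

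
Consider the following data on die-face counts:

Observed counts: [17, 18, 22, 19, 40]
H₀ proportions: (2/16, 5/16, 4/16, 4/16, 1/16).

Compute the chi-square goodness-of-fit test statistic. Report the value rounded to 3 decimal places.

test statistic = 162.697

n = 116; E_i = n·p_i = [14.50, 36.25, 29.00, 29.00, 7.25]
χ² = (17−14.50)²/14.50 + (18−36.25)²/36.25 + (22−29.00)²/29.00 + (19−29.00)²/29.00 + (40−7.25)²/7.25 = 162.6966
df = 4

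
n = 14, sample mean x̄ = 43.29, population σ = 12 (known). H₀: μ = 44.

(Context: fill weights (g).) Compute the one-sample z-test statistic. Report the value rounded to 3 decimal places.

SE = σ/√n = 12/√14 = 3.2071
z = (x̄−μ₀)/SE = (43.29−44)/3.2071 = -0.2214

test statistic = -0.221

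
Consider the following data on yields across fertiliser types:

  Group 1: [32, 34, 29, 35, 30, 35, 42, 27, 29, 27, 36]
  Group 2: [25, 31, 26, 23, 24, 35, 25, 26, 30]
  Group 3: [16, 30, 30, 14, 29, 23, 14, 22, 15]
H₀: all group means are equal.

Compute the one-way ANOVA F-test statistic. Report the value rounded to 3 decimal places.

test statistic = 10.657

Group means [32.36, 27.22, 21.44], grand mean 27.379
SSB = Σnᵢ(x̄ᵢ−x̄)² = 590.504; SSW = ΣΣ(x−x̄ᵢ)² = 720.323
MSB = 590.504/2 = 295.2522; MSW = 720.323/26 = 27.7047
F = MSB/MSW = 10.6571
df = (2, 26)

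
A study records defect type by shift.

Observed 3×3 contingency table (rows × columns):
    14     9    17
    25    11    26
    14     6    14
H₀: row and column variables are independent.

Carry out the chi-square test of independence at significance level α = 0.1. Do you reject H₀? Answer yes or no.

Row totals [40, 62, 34], col totals [53, 26, 57], n=136
χ² = (14−15.59)²/15.59 + (9−7.65)²/7.65 + (17−16.76)²/16.76 + (25−24.16)²/24.16 + (11−11.85)²/11.85 + (26−25.99)²/25.99 + (14−13.25)²/13.25 + (6−6.50)²/6.50 + (14−14.25)²/14.25 = 0.5803
df = 4
p-value (upper-tail) = 0.96523
At α=0.1: p ≥ α → fail to reject H₀

reject H₀: no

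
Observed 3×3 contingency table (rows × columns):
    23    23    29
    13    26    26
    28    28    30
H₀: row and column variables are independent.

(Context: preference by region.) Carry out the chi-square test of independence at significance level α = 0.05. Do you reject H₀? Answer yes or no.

Row totals [75, 65, 86], col totals [64, 77, 85], n=226
χ² = (23−21.24)²/21.24 + (23−25.55)²/25.55 + (29−28.21)²/28.21 + (13−18.41)²/18.41 + (26−22.15)²/22.15 + (26−24.45)²/24.45 + (28−24.35)²/24.35 + (28−29.30)²/29.30 + (30−32.35)²/32.35 = 3.5547
df = 4
p-value (upper-tail) = 0.46961
At α=0.05: p ≥ α → fail to reject H₀

reject H₀: no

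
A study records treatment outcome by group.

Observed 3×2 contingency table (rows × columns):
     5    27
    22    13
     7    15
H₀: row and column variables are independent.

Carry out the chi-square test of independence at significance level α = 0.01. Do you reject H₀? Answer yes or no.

Row totals [32, 35, 22], col totals [34, 55], n=89
χ² = (5−12.22)²/12.22 + (27−19.78)²/19.78 + (22−13.37)²/13.37 + (13−21.63)²/21.63 + (7−8.40)²/8.40 + (15−13.60)²/13.60 = 16.3009
df = 2
p-value (upper-tail) = 0.00029
At α=0.01: p < α → reject H₀

reject H₀: yes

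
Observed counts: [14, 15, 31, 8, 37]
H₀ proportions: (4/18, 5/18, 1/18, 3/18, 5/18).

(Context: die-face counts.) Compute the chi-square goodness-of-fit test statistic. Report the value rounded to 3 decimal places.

test statistic = 126.451

n = 105; E_i = n·p_i = [23.33, 29.17, 5.83, 17.50, 29.17]
χ² = (14−23.33)²/23.33 + (15−29.17)²/29.17 + (31−5.83)²/5.83 + (8−17.50)²/17.50 + (37−29.17)²/29.17 = 126.4514
df = 4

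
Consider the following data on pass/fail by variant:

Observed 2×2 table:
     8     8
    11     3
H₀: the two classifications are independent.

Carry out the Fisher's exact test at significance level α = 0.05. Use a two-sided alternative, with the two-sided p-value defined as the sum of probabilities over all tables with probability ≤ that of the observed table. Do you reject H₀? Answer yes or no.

reject H₀: no

Margins: r₁=16, r₂=14, c₁=19, c₂=11, n=30
p_obs = C(16,8)·C(14,11)/C(30,19); sum pmf over tables with pmf ≤ p_obs
p-value (two-sided) = 0.14243
At α=0.05: p ≥ α → fail to reject H₀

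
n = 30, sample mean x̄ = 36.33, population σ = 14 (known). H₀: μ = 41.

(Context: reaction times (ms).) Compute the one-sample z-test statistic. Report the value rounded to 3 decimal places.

test statistic = -1.827

SE = σ/√n = 14/√30 = 2.5560
z = (x̄−μ₀)/SE = (36.33−41)/2.5560 = -1.8270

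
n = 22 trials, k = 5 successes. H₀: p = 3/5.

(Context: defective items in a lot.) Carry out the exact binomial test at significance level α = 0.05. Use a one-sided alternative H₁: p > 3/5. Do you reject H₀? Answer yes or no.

Exact binomial: n=22, k=5, p₀=3/5=0.6000
P(X≥5) from Σ C(n,i)·p₀^i·(1−p₀)^(n−i)
p-value (one-sided, H₁ greater) = 0.99992
At α=0.05: p ≥ α → fail to reject H₀

reject H₀: no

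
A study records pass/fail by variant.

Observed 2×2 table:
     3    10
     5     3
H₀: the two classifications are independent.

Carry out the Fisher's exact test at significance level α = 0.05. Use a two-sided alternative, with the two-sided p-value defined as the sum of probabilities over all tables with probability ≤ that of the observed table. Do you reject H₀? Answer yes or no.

Margins: r₁=13, r₂=8, c₁=8, c₂=13, n=21
p_obs = C(13,3)·C(8,5)/C(21,8); sum pmf over tables with pmf ≤ p_obs
p-value (two-sided) = 0.16374
At α=0.05: p ≥ α → fail to reject H₀

reject H₀: no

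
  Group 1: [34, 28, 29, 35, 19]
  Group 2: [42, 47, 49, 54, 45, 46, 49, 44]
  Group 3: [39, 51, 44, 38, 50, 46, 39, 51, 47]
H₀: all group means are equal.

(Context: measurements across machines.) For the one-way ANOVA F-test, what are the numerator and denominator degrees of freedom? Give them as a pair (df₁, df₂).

degrees of freedom = [2, 19]

k = 3 groups, N = 22 total
df = (k−1, N−k) = (3−1, 22−3) = (2, 19)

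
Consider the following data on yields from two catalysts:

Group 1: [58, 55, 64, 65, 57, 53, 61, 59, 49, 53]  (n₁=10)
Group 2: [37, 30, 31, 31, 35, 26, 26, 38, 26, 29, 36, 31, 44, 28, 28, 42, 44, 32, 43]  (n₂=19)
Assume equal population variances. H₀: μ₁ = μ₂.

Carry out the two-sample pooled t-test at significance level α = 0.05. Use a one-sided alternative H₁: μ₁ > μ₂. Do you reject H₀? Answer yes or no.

reject H₀: yes

x̄₁=57.400, s₁=5.082, n₁=10
x̄₂=33.526, s₂=6.266, n₂=19
s_p² = [9·5.082² + 18·6.266²]/27 = 34.7828
SE = √(s_p²·(1/10+1/19)) = 2.3041
t = (57.400−33.526)/2.3041 = 10.3613
df = 27
p-value (one-sided, H₁ greater) = 0.00000
At α=0.05: p < α → reject H₀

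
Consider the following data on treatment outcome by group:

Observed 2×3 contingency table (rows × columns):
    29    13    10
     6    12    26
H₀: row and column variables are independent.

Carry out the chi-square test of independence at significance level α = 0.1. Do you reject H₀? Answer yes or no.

reject H₀: yes

Row totals [52, 44], col totals [35, 25, 36], n=96
χ² = (29−18.96)²/18.96 + (13−13.54)²/13.54 + (10−19.50)²/19.50 + (6−16.04)²/16.04 + (12−11.46)²/11.46 + (26−16.50)²/16.50 = 21.7498
df = 2
p-value (upper-tail) = 0.00002
At α=0.1: p < α → reject H₀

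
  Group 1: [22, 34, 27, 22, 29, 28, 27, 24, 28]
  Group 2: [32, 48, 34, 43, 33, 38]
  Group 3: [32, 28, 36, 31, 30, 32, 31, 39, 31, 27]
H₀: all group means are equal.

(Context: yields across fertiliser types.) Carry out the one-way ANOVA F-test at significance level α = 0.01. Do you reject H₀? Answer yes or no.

reject H₀: yes

Group means [26.78, 38.00, 31.70], grand mean 31.440
SSB = Σnᵢ(x̄ᵢ−x̄)² = 454.504; SSW = ΣΣ(x−x̄ᵢ)² = 427.656
MSB = 454.504/2 = 227.2522; MSW = 427.656/22 = 19.4389
F = MSB/MSW = 11.6906
df = (2, 22)
p-value (upper-tail) = 0.00035
At α=0.01: p < α → reject H₀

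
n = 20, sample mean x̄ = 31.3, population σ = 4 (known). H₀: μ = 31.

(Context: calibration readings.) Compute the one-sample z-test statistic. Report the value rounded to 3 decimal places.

SE = σ/√n = 4/√20 = 0.8944
z = (x̄−μ₀)/SE = (31.3−31)/0.8944 = 0.3354

test statistic = 0.335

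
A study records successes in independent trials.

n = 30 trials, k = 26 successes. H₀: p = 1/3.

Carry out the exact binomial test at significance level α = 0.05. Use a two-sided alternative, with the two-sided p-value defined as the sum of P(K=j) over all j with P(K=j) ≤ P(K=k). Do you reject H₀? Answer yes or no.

reject H₀: yes

Exact binomial: n=30, k=26, p₀=1/3=0.3333
P(X=j) = C(n,j)·p₀^j·(1−p₀)^(n−j); p = Σ P(X=j) over j with P(X=j) ≤ P(X=26)
p-value (two-sided) = 0.00000
At α=0.05: p < α → reject H₀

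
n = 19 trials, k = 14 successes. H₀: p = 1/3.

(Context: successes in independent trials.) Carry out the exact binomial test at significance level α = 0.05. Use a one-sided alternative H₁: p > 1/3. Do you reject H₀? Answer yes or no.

reject H₀: yes

Exact binomial: n=19, k=14, p₀=1/3=0.3333
P(X≥14) from Σ C(n,i)·p₀^i·(1−p₀)^(n−i)
p-value (one-sided, H₁ greater) = 0.00038
At α=0.05: p < α → reject H₀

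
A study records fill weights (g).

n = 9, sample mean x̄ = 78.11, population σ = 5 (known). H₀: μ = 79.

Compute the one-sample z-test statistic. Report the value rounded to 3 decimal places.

test statistic = -0.534

SE = σ/√n = 5/√9 = 1.6667
z = (x̄−μ₀)/SE = (78.11−79)/1.6667 = -0.5340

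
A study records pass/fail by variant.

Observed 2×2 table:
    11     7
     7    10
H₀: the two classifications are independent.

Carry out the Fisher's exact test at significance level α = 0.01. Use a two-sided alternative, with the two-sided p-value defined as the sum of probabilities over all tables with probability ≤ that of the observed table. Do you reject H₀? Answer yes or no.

Margins: r₁=18, r₂=17, c₁=18, c₂=17, n=35
p_obs = C(18,11)·C(17,7)/C(35,18); sum pmf over tables with pmf ≤ p_obs
p-value (two-sided) = 0.31754
At α=0.01: p ≥ α → fail to reject H₀

reject H₀: no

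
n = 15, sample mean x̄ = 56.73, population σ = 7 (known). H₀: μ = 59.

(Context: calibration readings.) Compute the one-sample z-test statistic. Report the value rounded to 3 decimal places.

test statistic = -1.256

SE = σ/√n = 7/√15 = 1.8074
z = (x̄−μ₀)/SE = (56.73−59)/1.8074 = -1.2560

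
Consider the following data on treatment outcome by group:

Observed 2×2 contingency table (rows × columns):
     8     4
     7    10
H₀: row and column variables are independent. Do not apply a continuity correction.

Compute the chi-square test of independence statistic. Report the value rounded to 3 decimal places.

Row totals [12, 17], col totals [15, 14], n=29
χ² = (8−6.21)²/6.21 + (4−5.79)²/5.79 + (7−8.79)²/8.79 + (10−8.21)²/8.21 = 1.8304
df = 1

test statistic = 1.830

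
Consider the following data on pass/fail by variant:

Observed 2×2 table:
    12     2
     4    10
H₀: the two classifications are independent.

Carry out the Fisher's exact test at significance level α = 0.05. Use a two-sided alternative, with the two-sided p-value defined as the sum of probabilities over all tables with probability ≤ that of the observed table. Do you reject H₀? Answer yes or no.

reject H₀: yes

Margins: r₁=14, r₂=14, c₁=16, c₂=12, n=28
p_obs = C(14,12)·C(14,4)/C(28,16); sum pmf over tables with pmf ≤ p_obs
p-value (two-sided) = 0.00633
At α=0.05: p < α → reject H₀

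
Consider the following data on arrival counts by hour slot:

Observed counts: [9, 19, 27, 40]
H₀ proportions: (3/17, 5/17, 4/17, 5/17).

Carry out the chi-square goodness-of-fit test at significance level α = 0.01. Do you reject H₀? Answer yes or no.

reject H₀: yes

n = 95; E_i = n·p_i = [16.76, 27.94, 22.35, 27.94]
χ² = (9−16.76)²/16.76 + (19−27.94)²/27.94 + (27−22.35)²/22.35 + (40−27.94)²/27.94 = 12.6279
df = 3
p-value (upper-tail) = 0.00551
At α=0.01: p < α → reject H₀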